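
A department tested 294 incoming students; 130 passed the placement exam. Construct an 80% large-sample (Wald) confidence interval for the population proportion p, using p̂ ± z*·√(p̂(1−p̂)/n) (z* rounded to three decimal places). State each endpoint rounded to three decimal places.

Sample proportion p̂ = 130/294 = 0.44218.
SE = √(p̂(1−p̂)/n) = √(0.246656/294) = 0.028965.
The 80% critical value is z* = 1.282.
Margin = 1.282·0.028965 = 0.03713.
So the interval runs from 0.405 to 0.479.

(0.405, 0.479)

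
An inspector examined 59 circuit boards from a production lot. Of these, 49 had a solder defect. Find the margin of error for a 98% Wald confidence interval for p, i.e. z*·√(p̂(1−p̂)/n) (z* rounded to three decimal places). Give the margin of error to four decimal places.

ME = 0.1136

p̂ = 49/59 = 0.83051.
SE(p̂) = √(0.83051·0.16949/59) = 0.048845.
The 98% critical value is z* = 2.326.
So ME = 0.1136.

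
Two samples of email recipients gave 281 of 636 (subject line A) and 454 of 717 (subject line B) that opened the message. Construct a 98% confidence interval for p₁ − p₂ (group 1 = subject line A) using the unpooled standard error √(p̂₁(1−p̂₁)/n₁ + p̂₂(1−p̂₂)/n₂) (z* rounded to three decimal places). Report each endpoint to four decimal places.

p̂₁ = 281/636 = 0.44182, p̂₂ = 454/717 = 0.63319; p̂₁ − p̂₂ = -0.19137.
Unpooled SE = √(p̂₁(1−p̂₁)/n₁ + p̂₂(1−p̂₂)/n₂) = √(0.000387760 + 0.000323932) = 0.026678.
The 98% critical value is z* = 2.326. Margin = 2.326·0.026678 = 0.06205.
CI: -0.19137 ± 0.06205 = (-0.2534, -0.1293).

(-0.2534, -0.1293)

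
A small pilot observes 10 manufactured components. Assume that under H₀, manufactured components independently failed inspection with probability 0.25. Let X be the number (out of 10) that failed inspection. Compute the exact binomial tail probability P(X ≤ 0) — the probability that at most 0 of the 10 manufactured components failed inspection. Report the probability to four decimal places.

P = 0.0563

X is binomial with n = 10 and p = 0.25.
P(X ≤ 0) = C(10,0)·0.25^0·0.75^10.
= 0.056314 = 0.0563.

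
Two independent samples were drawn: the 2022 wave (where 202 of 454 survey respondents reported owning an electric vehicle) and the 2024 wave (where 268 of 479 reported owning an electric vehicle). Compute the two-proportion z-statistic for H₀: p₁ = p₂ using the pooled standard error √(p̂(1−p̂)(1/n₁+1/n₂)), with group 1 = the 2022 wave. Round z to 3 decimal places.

Sample proportions: p̂₁ = 202/454 = 0.44493 and p̂₂ = 268/479 = 0.55950.
Pooled p̂ = (202+268)/(454+479) = 470/933 = 0.50375.
SE = √[p̂(1−p̂)(1/n₁+1/n₂)] = √[0.50375·0.49625·(1/454+1/479)] ≈ 0.032749.
z = (p̂₁ − p̂₂)/SE = (0.44493 − 0.55950)/0.032749 = -0.11457/0.032749 = -3.498.

z = -3.498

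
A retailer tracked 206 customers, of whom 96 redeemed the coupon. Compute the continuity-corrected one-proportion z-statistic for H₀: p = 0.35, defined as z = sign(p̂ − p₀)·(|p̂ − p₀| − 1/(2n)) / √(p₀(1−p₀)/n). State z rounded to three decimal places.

z = 3.418

p̂ = 96/206 = 0.46602. p̂ − p₀ = 0.116019.
1/(2n) = 0.002427.
Corrected numerator: |0.116019| − 0.002427 = 0.113592.
Under H₀, SE = √(p₀(1−p₀)/n) = √(0.35·0.65/206) = √0.001104369 = 0.033232.
z = +0.113592/0.033232 = 3.418.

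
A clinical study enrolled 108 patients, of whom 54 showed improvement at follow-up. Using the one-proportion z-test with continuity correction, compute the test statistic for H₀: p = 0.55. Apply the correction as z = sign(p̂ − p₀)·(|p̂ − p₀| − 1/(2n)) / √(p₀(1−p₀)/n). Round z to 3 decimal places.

z = -0.948

p̂ = 54/108 = 0.50000. p̂ − p₀ = -0.050000.
Continuity correction 1/(2n) = 1/216 = 0.004630.
Corrected numerator: |-0.050000| − 0.004630 = 0.045370.
Under H₀, SE = √(p₀(1−p₀)/n) = √(0.55·0.45/108) = √0.002291667 = 0.047871.
z = (−)0.045370/0.047871 = -0.948.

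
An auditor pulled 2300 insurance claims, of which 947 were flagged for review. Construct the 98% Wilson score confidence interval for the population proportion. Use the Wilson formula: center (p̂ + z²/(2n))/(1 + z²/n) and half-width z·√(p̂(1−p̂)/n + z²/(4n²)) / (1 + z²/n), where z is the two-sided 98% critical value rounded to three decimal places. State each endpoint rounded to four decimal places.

(0.3881, 0.4358)

Here p̂ = 947/2300 = 0.41174 and z = 2.326 (z² = 5.410276).
1 + z²/n = 1.002352.
Adjusted center: (0.41174 + z²/(2n))/1.002352 = 0.41195.
Radicand: p̂(1−p̂)/n + z²/(4n²) = 0.000105309 + 0.000000256 = 0.000105565.
Half-width = z·√(radicand)/denom = 2.326·0.010274/1.002352 = 0.02384.
Interval: 0.41195 ± 0.02384 → (0.3881, 0.4358).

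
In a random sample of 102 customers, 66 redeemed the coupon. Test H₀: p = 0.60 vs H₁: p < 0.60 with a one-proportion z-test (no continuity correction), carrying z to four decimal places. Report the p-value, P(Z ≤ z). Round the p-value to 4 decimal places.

p-value = 0.8340

p̂ = 66/102 = 0.64706.
Null standard error: √(0.60·0.40/102) = √0.002352941 = 0.048507.
z = (p̂ − p₀)/SE = (66/102 − 0.60)/0.048507 ≈ 0.9701.
From the standard normal, P(Z ≤ z) = 0.8340.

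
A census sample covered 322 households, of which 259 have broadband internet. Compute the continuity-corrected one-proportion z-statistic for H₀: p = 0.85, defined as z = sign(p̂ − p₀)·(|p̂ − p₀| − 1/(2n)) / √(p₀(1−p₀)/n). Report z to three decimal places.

The sample proportion is 259/322 = 0.80435. p̂ − p₀ = -0.045652.
Continuity correction 1/(2n) = 1/644 = 0.001553.
Corrected numerator: |-0.045652| − 0.001553 = 0.044099.
Null standard error: √(0.85·0.15/322) = √0.000395963 = 0.019899.
z = −0.044099/0.019899 = -2.216.

z = -2.216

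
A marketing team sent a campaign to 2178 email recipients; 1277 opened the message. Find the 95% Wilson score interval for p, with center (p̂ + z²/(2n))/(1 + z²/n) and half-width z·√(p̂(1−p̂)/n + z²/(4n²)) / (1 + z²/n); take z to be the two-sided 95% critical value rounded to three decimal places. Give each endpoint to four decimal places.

(0.5655, 0.6068)

Here p̂ = 1277/2178 = 0.58632 and z = 1.960 (z² = 3.841600).
1 + z²/n = 1.001764.
Center = (0.58632 + 0.000882)/1.001764 = 0.58617.
Radicand: p̂(1−p̂)/n + z²/(4n²) = 0.000111363 + 0.000000202 = 0.000111565.
Half-width = z·√(radicand)/denom = 1.960·0.010562/1.001764 = 0.02067.
So the interval runs from 0.5655 to 0.6068.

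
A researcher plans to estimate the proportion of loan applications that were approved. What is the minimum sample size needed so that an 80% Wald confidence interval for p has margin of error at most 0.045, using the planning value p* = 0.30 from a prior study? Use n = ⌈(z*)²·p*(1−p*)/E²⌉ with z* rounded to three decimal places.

n = 171

For 80% confidence, z* = 1.282.
p*(1−p*) = 0.2100.
(z*)²·p*(1−p*)/E² = 1.643524·0.2100/0.002025 = 170.440.
⌈170.440⌉ = 171.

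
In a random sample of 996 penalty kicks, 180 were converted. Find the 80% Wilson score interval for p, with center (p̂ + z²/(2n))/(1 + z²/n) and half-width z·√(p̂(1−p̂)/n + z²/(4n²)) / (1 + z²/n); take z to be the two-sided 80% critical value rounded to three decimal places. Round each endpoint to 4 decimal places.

(0.1656, 0.1969)

Here p̂ = 180/996 = 0.18072 and z = 1.282 (z² = 1.643524).
1 + z²/n = 1.001650.
Adjusted center: (0.18072 + z²/(2n))/1.001650 = 0.18125.
Radicand: p̂(1−p̂)/n + z²/(4n²) = 0.000148657 + 0.000000414 = 0.000149071.
Half-width = 1.282·√0.000149071/1.001650 = 0.01563.
So the interval runs from 0.1656 to 0.1969.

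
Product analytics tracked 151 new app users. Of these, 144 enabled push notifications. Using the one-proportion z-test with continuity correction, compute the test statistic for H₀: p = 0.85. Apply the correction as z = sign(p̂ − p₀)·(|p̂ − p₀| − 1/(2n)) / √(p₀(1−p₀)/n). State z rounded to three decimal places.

Sample proportion p̂ = 144/151 = 0.95364. p̂ − p₀ = 0.103642.
1/(2n) = 0.003311.
Corrected numerator: |0.103642| − 0.003311 = 0.100331.
SE₀ = √(0.85·0.15/151) = 0.029058.
z = (+)0.100331/0.029058 = 3.453.

z = 3.453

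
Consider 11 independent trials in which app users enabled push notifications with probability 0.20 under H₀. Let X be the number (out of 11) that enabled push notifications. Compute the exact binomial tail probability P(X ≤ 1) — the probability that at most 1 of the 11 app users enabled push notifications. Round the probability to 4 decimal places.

P = 0.3221

X ~ Binomial(n=11, p=0.20).
P(X ≤ 1) = C(11,0)·0.20^0·0.80^11 + C(11,1)·0.20^1·0.80^10.
= 0.085899 + 0.236223 = 0.3221.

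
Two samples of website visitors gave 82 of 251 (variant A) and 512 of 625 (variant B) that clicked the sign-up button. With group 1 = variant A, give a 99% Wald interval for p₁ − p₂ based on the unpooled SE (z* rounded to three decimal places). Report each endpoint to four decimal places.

(-0.5785, -0.4066)

p̂₁ = 0.32669, p̂₂ = 0.81920, so the observed difference is -0.49251.
Unpooled SE = √(p̂₁(1−p̂₁)/n₁ + p̂₂(1−p̂₂)/n₂) = √(0.000876354 + 0.000236978) = 0.033367.
z* = 2.576 at the 99% level. Margin = 2.576·0.033367 = 0.08595.
Interval: -0.49251 ± 0.08595 → (-0.5785, -0.4066).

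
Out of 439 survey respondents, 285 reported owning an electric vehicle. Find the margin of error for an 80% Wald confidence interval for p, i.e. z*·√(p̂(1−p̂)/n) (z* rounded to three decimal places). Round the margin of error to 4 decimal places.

With x = 285 successes in n = 439, p̂ = 0.64920.
SE(p̂) = √(0.64920·0.35080/439) = 0.022776.
The 80% critical value is z* = 1.282.
Margin of error = z*·SE = 1.282 × 0.022776 = 0.0292.

ME = 0.0292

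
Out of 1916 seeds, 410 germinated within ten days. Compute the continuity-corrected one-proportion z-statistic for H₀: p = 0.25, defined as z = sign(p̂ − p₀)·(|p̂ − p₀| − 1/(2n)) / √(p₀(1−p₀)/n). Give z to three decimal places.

With x = 410 successes in n = 1916, p̂ = 0.21399. p̂ − p₀ = -0.036013.
Continuity correction 1/(2n) = 1/3832 = 0.000261.
Corrected numerator: |-0.036013| − 0.000261 = 0.035752.
Under H₀, SE = √(p₀(1−p₀)/n) = √(0.25·0.75/1916) = √0.000097860 = 0.009892.
z = −0.035752/0.009892 = -3.614.

z = -3.614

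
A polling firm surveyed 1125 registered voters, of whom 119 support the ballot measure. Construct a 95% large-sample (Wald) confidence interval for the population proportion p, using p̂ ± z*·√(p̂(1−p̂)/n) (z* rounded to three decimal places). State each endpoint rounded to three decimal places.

(0.088, 0.124)

p̂ = 119/1125 = 0.10578.
SE(p̂) = √(0.10578·0.89422/1125) = 0.009169.
The 95% critical value is z* = 1.960.
Margin = 1.960·0.009169 = 0.01797.
Interval: 0.10578 ± 0.01797 → (0.088, 0.124).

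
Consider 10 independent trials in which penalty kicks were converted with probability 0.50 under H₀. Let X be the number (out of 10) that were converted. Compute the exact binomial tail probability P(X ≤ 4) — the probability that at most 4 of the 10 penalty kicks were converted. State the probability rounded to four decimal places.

X ~ Binomial(n=10, p=0.50).
P(X ≤ 4) = Σ_{j=0}^{4} C(10,j)·0.50^j·0.50^{10−j}.
= 0.000977 + 0.009766 + 0.043945 + 0.117188 + 0.205078 = 0.3770.

P = 0.3770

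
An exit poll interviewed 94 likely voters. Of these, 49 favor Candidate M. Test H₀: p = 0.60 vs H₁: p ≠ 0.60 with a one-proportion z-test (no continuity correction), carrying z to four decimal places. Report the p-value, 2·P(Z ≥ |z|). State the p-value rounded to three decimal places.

p-value = 0.119

With x = 49 successes in n = 94, p̂ = 0.52128.
SE₀ = √(0.60·0.40/94) = 0.050529.
z = (p̂ − p₀)/SE = (49/94 − 0.60)/0.050529 ≈ -1.5580.
From the standard normal, 2·P(Z ≥ |z|) = 0.119.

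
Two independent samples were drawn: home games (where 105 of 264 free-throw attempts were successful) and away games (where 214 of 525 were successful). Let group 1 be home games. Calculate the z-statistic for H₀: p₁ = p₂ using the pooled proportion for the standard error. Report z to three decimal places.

Sample proportions: p̂₁ = 105/264 = 0.39773 and p̂₂ = 214/525 = 0.40762.
Pooled p̂ = (105+214)/(264+525) = 319/789 = 0.40431.
Pooled SE = √[0.2408433·0.00569264] ≈ 0.037027.
z = (p̂₁ − p̂₂)/SE = (0.39773 − 0.40762)/0.037027 = -0.00989/0.037027 = -0.267.

z = -0.267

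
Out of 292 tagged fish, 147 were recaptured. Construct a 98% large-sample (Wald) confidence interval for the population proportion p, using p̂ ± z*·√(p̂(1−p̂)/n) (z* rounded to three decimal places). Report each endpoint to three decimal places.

(0.435, 0.571)

The sample proportion is 147/292 = 0.50342.
Standard error of p̂: √(0.249988/292) = √0.000856124 = 0.029260.
z* = 2.326 at the 98% level.
Margin = 2.326·0.029260 = 0.06806.
So the interval runs from 0.435 to 0.571.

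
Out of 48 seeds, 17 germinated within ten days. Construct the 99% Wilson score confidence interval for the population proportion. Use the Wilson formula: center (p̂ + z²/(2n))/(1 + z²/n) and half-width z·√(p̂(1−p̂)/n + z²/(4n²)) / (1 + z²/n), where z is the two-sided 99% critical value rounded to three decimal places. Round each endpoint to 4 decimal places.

(0.2043, 0.5395)

p̂ = 17/48 = 0.35417; z = 2.576, so z² = 6.635776.
Denominator 1 + z²/n = 1 + 6.635776/48 = 1.138245.
Center = (0.35417 + 0.069123)/1.138245 = 0.37188.
Radicand: p̂(1−p̂)/n + z²/(4n²) = 0.004765263 + 0.000720028 = 0.005485291.
Half-width = z·√(radicand)/denom = 2.576·0.074063/1.138245 = 0.16761.
CI: 0.37188 ± 0.16761 = (0.2043, 0.5395).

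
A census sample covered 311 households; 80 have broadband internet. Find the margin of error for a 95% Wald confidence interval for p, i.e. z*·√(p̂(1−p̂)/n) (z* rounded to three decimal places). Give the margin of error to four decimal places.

ME = 0.0486

Sample proportion p̂ = 80/311 = 0.25723.
SE = √(p̂(1−p̂)/n) = √(0.191065/311) = 0.024786.
The 95% critical value is z* = 1.960.
Margin of error = z*·SE = 1.960 × 0.024786 = 0.0486.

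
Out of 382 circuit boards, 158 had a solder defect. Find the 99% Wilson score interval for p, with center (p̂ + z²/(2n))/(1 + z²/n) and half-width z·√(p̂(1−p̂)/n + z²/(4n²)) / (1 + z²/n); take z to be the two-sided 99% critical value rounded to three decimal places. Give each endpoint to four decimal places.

Here p̂ = 158/382 = 0.41361 and z = 2.576 (z² = 6.635776).
1 + z²/n = 1.017371.
Center = (0.41361 + 0.008686)/1.017371 = 0.41509.
Radicand: p̂(1−p̂)/n + z²/(4n²) = 0.000634914 + 0.000011369 = 0.000646283.
Half-width = z·√(radicand)/denom = 2.576·0.025422/1.017371 = 0.06437.
Interval: 0.41509 ± 0.06437 → (0.3507, 0.4795).

(0.3507, 0.4795)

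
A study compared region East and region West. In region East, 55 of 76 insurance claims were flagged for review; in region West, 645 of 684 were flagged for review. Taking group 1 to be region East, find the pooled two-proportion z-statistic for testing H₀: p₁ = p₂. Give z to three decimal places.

p̂₁ = 55/76 = 0.72368, p̂₂ = 645/684 = 0.94298.
Pooled p̂ = (55+645)/(76+684) = 700/760 = 0.92105.
Pooled SE = √[0.0727147·0.01461988] ≈ 0.032605.
z = (p̂₁ − p̂₂)/SE = (0.72368 − 0.94298)/0.032605 = -0.21930/0.032605 = -6.726.

z = -6.726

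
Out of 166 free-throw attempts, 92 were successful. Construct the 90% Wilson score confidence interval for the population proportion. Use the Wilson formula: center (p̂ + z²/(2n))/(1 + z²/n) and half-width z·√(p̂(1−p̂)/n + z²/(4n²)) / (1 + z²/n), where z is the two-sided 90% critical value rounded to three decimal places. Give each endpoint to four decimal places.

Here p̂ = 92/166 = 0.55422 and z = 1.645 (z² = 2.706025).
Denominator 1 + z²/n = 1 + 2.706025/166 = 1.016301.
Adjusted center: (0.55422 + z²/(2n))/1.016301 = 0.55335.
Radicand: p̂(1−p̂)/n + z²/(4n²) = 0.001488316 + 0.000024550 = 0.001512866.
Half-width = 1.645·√0.001512866/1.016301 = 0.06296.
So the interval runs from 0.4904 to 0.6163.

(0.4904, 0.6163)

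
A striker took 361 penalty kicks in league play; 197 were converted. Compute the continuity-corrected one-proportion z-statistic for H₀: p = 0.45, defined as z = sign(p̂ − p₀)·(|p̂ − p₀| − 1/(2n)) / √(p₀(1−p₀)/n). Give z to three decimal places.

p̂ = 197/361 = 0.54571. p̂ − p₀ = 0.095706.
Continuity correction 1/(2n) = 1/722 = 0.001385.
Corrected numerator: |0.095706| − 0.001385 = 0.094321.
SE₀ = √(0.45·0.55/361) = 0.026184.
z = +0.094321/0.026184 = 3.602.

z = 3.602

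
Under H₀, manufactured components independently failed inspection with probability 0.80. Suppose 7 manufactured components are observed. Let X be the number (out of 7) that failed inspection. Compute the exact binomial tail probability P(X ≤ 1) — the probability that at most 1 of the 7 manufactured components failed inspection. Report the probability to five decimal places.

P = 0.00037

X is binomial with n = 7 and p = 0.80.
P(X ≤ 1) = C(7,0)·0.80^0·0.20^7 + C(7,1)·0.80^1·0.20^6.
= 0.000013 + 0.000358 = 0.00037.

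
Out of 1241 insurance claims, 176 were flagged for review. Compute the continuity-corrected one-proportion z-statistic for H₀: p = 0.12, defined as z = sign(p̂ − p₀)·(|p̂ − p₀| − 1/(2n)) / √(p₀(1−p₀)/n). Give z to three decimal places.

z = 2.322

Sample proportion p̂ = 176/1241 = 0.14182. p̂ − p₀ = 0.021821.
1/(2n) = 0.000403.
Corrected numerator: |0.021821| − 0.000403 = 0.021418.
SE₀ = √(0.12·0.88/1241) = 0.009225.
z = +0.021418/0.009225 = 2.322.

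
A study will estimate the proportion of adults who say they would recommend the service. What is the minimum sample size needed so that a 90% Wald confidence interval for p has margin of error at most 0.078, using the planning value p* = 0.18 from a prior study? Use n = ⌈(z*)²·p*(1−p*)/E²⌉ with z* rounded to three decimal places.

n = 66

The 90% critical value is z* = 1.645.
p*(1−p*) = 0.18·0.82 = 0.1476.
(z*)²·p*(1−p*)/E² = 2.706025·0.1476/0.006084 = 65.649.
⌈65.649⌉ = 66.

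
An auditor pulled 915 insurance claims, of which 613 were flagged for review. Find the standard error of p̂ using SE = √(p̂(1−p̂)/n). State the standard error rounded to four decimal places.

SE = 0.0155

Sample proportion p̂ = 613/915 = 0.66995.
p̂(1−p̂) = 0.221117.
SE = √(0.221117/915) = 0.0155.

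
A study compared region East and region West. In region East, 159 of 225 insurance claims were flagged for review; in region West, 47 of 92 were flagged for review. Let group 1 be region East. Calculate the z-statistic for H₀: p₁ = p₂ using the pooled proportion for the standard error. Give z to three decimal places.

p̂₁ = 159/225 = 0.70667, p̂₂ = 47/92 = 0.51087.
Pooling: p̂ = 206/317 = 0.64984.
Pooled SE = √[0.2275473·0.01531401] ≈ 0.059031.
z = 0.19580/0.059031 = 3.317.

z = 3.317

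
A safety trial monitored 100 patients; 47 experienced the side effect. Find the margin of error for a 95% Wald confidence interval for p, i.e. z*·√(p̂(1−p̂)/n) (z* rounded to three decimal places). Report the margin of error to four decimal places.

ME = 0.0978

With x = 47 successes in n = 100, p̂ = 0.47000.
Standard error of p̂: √(0.249100/100) = √0.002491000 = 0.049910.
For 95% confidence, z* = 1.960.
So ME = 0.0978.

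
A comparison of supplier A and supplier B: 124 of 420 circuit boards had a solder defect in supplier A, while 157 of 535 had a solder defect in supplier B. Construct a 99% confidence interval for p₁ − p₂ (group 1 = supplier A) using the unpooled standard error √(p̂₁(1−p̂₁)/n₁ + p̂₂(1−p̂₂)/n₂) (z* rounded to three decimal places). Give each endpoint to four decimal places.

(-0.0748, 0.0783)

p̂₁ = 124/420 = 0.29524, p̂₂ = 157/535 = 0.29346; p̂₁ − p̂₂ = 0.00178.
Unpooled SE = √(p̂₁(1−p̂₁)/n₁ + p̂₂(1−p̂₂)/n₂) = √(0.000495411 + 0.000387552) = 0.029715.
For 99% confidence, z* = 2.576. Margin = 2.576·0.029715 = 0.07655.
CI: 0.00178 ± 0.07655 = (-0.0748, 0.0783).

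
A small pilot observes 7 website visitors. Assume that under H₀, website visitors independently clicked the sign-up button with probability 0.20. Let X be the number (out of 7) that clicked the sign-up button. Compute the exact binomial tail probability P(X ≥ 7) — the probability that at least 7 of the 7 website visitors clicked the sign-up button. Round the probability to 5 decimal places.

X ~ Binomial(n=7, p=0.20).
P(X ≥ 7) = C(7,7)·0.20^7·0.80^0.
= 0.000013 = 0.00001.

P = 0.00001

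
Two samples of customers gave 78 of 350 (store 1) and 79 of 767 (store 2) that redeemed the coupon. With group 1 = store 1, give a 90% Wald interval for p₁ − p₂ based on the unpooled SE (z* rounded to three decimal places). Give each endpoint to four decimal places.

(0.0791, 0.1607)

p̂₁ = 78/350 = 0.22286, p̂₂ = 79/767 = 0.10300; p̂₁ − p̂₂ = 0.11986.
SE = √(0.000494834 + 0.000120456) = √0.000615290 = 0.024805.
z* = 1.645 at the 90% level. Margin of error = 0.04080.
CI: 0.11986 ± 0.04080 = (0.0791, 0.1607).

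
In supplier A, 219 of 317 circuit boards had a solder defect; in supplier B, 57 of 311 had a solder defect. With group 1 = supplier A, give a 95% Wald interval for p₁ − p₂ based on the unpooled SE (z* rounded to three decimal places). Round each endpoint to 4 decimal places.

p̂₁ = 219/317 = 0.69085, p̂₂ = 57/311 = 0.18328; p̂₁ − p̂₂ = 0.50757.
SE = √(0.000673740 + 0.000481313) = √0.001155053 = 0.033986.
z* = 1.960 at the 95% level. Margin of error = 0.06661.
So the interval runs from 0.4410 to 0.5742.

(0.4410, 0.5742)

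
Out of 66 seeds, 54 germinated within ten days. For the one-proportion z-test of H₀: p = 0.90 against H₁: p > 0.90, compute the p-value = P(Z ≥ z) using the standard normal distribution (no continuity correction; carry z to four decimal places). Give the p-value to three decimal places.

p̂ = 54/66 = 0.81818.
Under H₀, SE = √(p₀(1−p₀)/n) = √(0.90·0.10/66) = √0.001363636 = 0.036927.
Test statistic (full precision, shown to 4 dp): z = (54/66 − 0.90)/SE₀ ≈ -2.2156.
p-value = P(Z ≥ z) with z = -2.2156 → 0.987.

p-value = 0.987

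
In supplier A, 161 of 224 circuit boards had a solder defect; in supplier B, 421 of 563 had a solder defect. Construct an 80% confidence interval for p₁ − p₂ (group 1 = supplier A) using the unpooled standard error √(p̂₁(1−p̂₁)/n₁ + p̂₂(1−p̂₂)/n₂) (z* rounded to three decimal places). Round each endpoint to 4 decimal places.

p̂₁ = 0.71875, p̂₂ = 0.74778, so the observed difference is -0.02903.
Unpooled SE = √(p̂₁(1−p̂₁)/n₁ + p̂₂(1−p̂₂)/n₂) = √(0.000902448 + 0.000335000) = 0.035177.
For 80% confidence, z* = 1.282. Margin = 1.282·0.035177 = 0.04510.
CI: -0.02903 ± 0.04510 = (-0.0741, 0.0161).

(-0.0741, 0.0161)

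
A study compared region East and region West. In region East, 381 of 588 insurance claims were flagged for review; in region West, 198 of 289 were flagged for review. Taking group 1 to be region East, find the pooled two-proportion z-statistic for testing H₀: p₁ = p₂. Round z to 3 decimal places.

Sample proportions: p̂₁ = 381/588 = 0.64796 and p̂₂ = 198/289 = 0.68512.
Pooling: p̂ = 579/877 = 0.66021.
SE = √[p̂(1−p̂)(1/n₁+1/n₂)] = √[0.66021·0.33979·(1/588+1/289)] ≈ 0.034026.
z = (p̂₁ − p̂₂)/SE = (0.64796 − 0.68512)/0.034026 = -0.03716/0.034026 = -1.092.

z = -1.092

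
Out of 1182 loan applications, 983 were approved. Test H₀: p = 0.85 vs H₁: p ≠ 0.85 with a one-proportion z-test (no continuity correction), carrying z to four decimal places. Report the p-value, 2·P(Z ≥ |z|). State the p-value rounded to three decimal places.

p̂ = 983/1182 = 0.83164.
Null standard error: √(0.85·0.15/1182) = √0.000107868 = 0.010386.
z = (p̂ − p₀)/SE = (983/1182 − 0.85)/0.010386 ≈ -1.7676.
From the standard normal, 2·P(Z ≥ |z|) = 0.077.

p-value = 0.077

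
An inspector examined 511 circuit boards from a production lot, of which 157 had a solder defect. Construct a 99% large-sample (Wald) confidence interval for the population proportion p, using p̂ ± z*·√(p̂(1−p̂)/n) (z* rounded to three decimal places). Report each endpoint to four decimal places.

p̂ = 157/511 = 0.30724.
SE(p̂) = √(0.30724·0.69276/511) = 0.020409.
For 99% confidence, z* = 2.576.
Margin of error: 2.576 × 0.020409 = 0.05257.
So the interval runs from 0.2547 to 0.3598.

(0.2547, 0.3598)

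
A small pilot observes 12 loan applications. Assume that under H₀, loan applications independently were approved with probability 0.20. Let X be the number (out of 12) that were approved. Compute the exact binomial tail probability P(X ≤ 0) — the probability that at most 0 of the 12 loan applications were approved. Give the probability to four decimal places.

P = 0.0687

X is binomial with n = 12 and p = 0.20.
P(X ≤ 0) = C(12,0)·0.20^0·0.80^12.
= 0.068719 = 0.0687.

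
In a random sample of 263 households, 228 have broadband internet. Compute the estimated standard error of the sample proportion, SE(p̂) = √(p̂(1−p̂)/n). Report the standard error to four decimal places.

SE = 0.0209

With x = 228 successes in n = 263, p̂ = 0.86692.
p̂(1−p̂) = 0.86692·0.13308 = 0.115370.
SE = √(0.115370/263) = 0.0209.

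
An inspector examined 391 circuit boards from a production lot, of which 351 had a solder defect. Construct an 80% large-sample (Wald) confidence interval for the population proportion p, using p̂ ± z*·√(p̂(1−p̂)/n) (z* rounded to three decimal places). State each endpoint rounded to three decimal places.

(0.878, 0.917)

With x = 351 successes in n = 391, p̂ = 0.89770.
Standard error of p̂: √(0.091836/391) = √0.000234875 = 0.015326.
z* = 1.282 at the 80% level.
Margin = 1.282·0.015326 = 0.01965.
CI: 0.89770 ± 0.01965 = (0.878, 0.917).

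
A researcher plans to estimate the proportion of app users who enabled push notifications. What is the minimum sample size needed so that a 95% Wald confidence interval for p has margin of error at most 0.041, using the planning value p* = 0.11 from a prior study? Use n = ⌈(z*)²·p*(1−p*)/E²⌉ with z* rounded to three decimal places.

n = 224

z* = 1.960 at the 95% level.
p*(1−p*) = 0.0979.
Required n before rounding: 3.841600 × 0.0979 / 0.041² = 223.731.
⌈223.731⌉ = 224.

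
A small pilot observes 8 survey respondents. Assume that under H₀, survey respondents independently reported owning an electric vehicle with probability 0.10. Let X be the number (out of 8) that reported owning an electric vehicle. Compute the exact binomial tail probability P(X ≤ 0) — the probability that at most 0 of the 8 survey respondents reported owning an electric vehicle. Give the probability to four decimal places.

P = 0.4305

X ~ Binomial(n=8, p=0.10).
P(X ≤ 0) = C(8,0)·0.10^0·0.90^8.
= 0.430467 = 0.4305.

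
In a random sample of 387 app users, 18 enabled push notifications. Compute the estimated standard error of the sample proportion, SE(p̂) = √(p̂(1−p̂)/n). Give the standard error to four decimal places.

Sample proportion p̂ = 18/387 = 0.04651.
p̂(1−p̂) = 0.04651·0.95349 = 0.044347.
Dividing by n and taking the root: √0.000114592 = 0.0107.

SE = 0.0107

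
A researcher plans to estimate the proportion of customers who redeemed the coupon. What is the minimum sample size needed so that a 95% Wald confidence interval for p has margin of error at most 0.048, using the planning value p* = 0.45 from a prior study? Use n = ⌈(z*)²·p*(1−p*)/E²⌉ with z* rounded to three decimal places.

n = 413

For 95% confidence, z* = 1.960.
p*(1−p*) = 0.2475.
Required n before rounding: 3.841600 × 0.2475 / 0.048² = 412.672.
Rounding up, n = 413.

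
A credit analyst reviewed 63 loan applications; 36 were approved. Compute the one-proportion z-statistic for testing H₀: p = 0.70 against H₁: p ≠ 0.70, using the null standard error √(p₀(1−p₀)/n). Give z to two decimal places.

Sample proportion p̂ = 36/63 = 0.57143.
Under H₀, SE = √(p₀(1−p₀)/n) = √(0.70·0.30/63) = √0.003333333 = 0.057735.
z = (p̂ − p₀)/SE = (0.57143 − 0.70)/0.057735 = -2.23.

z = -2.23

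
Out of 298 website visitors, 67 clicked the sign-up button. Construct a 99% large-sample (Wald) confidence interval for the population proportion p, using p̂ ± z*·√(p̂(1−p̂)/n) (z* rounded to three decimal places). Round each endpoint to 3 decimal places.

Sample proportion p̂ = 67/298 = 0.22483.
Standard error of p̂: √(0.174283/298) = √0.000584841 = 0.024183.
z* = 2.576 at the 99% level.
Margin = 2.576·0.024183 = 0.06230.
Interval: 0.22483 ± 0.06230 → (0.163, 0.287).

(0.163, 0.287)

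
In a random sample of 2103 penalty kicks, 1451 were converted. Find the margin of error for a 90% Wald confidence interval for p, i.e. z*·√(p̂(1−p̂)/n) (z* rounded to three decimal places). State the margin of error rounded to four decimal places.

ME = 0.0166

The sample proportion is 1451/2103 = 0.68997.
SE(p̂) = √(0.68997·0.31003/2103) = 0.010086.
The 90% critical value is z* = 1.645.
Margin of error = z*·SE = 1.645 × 0.010086 = 0.0166.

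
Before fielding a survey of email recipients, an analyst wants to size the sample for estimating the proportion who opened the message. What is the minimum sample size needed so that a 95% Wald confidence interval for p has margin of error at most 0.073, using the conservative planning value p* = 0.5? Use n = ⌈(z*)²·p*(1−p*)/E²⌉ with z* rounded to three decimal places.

The 95% critical value is z* = 1.960.
p*(1−p*) = 0.2500.
(z*)²·p*(1−p*)/E² = 3.841600·0.2500/0.005329 = 180.221.
Rounding up, n = 181.

n = 181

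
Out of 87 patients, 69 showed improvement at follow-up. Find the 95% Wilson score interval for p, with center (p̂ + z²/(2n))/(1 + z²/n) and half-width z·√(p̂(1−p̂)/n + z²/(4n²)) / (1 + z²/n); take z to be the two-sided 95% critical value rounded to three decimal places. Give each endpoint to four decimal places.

p̂ = 69/87 = 0.79310; z = 1.960, so z² = 3.841600.
Denominator 1 + z²/n = 1 + 3.841600/87 = 1.044156.
Adjusted center: (0.79310 + z²/(2n))/1.044156 = 0.78071.
Radicand: p̂(1−p̂)/n + z²/(4n²) = 0.001886096 + 0.000126886 = 0.002012982.
Half-width = z·√(radicand)/denom = 1.960·0.044866/1.044156 = 0.08422.
Interval: 0.78071 ± 0.08422 → (0.6965, 0.8649).

(0.6965, 0.8649)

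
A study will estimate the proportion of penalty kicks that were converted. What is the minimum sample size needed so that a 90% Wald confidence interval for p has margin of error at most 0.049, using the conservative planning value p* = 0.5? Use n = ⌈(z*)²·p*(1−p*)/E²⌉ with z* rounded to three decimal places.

z* = 1.645 at the 90% level.
p*(1−p*) = 0.2500.
Required n before rounding: 2.706025 × 0.2500 / 0.049² = 281.760.
⌈281.760⌉ = 282.

n = 282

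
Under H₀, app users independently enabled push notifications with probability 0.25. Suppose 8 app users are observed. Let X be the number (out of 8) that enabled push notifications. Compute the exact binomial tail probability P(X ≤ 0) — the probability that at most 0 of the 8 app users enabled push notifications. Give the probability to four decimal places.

P = 0.1001

X is binomial with n = 8 and p = 0.25.
P(X ≤ 0) = C(8,0)·0.25^0·0.75^8.
= 0.100113 = 0.1001.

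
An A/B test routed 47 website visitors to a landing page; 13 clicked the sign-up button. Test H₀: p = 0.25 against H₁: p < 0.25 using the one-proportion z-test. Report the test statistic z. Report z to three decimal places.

Sample proportion p̂ = 13/47 = 0.27660.
SE₀ = √(0.25·0.75/47) = 0.063161.
Test statistic: z = 0.02660/0.063161 = 0.421.

z = 0.421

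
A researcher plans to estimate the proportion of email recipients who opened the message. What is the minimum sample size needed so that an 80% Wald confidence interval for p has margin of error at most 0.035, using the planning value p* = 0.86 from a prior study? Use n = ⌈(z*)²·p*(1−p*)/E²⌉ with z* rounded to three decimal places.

The 80% critical value is z* = 1.282.
p*(1−p*) = 0.86·0.14 = 0.1204.
Required n before rounding: 1.643524 × 0.1204 / 0.035² = 161.535.
Rounding up, n = 162.

n = 162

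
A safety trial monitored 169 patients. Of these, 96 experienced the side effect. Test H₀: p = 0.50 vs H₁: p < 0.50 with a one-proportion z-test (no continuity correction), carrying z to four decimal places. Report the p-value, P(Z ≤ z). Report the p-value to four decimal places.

p-value = 0.9616

The sample proportion is 96/169 = 0.56805.
Null standard error: √(0.50·0.50/169) = √0.001479290 = 0.038462.
z = (p̂ − p₀)/SE = (96/169 − 0.50)/0.038462 ≈ 1.7692.
From the standard normal, P(Z ≤ z) = 0.9616.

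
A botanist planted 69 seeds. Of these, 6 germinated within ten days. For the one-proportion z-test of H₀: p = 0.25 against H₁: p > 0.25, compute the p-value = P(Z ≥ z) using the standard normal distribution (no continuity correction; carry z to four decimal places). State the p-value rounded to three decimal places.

Sample proportion p̂ = 6/69 = 0.08696.
Null standard error: √(0.25·0.75/69) = √0.002717391 = 0.052129.
z = (p̂ − p₀)/SE = (6/69 − 0.25)/0.052129 ≈ -3.1277.
From the standard normal, P(Z ≥ z) = 0.999.

p-value = 0.999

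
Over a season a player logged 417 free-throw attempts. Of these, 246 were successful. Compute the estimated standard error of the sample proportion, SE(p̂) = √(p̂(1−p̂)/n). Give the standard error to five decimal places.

SE = 0.02409

p̂ = 246/417 = 0.58993.
p̂(1−p̂) = 0.58993·0.41007 = 0.241913.
SE = √(0.241913/417) = √0.000580127 = 0.02409.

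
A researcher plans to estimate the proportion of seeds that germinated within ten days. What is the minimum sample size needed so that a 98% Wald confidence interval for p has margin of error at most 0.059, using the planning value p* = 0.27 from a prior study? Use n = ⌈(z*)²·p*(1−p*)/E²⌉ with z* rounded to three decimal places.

The 98% critical value is z* = 2.326.
p*(1−p*) = 0.27·0.73 = 0.1971.
(z*)²·p*(1−p*)/E² = 5.410276·0.1971/0.003481 = 306.339.
Rounding up, n = 307.

n = 307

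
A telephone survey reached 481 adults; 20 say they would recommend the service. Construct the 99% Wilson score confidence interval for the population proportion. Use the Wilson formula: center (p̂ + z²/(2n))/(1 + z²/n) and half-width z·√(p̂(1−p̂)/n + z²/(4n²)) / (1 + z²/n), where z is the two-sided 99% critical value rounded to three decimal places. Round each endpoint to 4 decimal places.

(0.0237, 0.0719)

p̂ = 20/481 = 0.04158; z = 2.576, so z² = 6.635776.
1 + z²/n = 1.013796.
Center = (0.04158 + 0.006898)/1.013796 = 0.04782.
Radicand: p̂(1−p̂)/n + z²/(4n²) = 0.000082851 + 0.000007170 = 0.000090021.
Half-width = 2.576·√0.000090021/1.013796 = 0.02411.
Interval: 0.04782 ± 0.02411 → (0.0237, 0.0719).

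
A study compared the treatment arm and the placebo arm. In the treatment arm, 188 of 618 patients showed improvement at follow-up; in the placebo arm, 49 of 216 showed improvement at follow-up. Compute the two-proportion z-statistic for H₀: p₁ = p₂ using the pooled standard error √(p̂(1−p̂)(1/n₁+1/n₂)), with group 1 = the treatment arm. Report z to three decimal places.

z = 2.170

Sample proportions: p̂₁ = 188/618 = 0.30421 and p̂₂ = 49/216 = 0.22685.
Pooling: p̂ = 237/834 = 0.28417.
Pooled SE = √[0.2034186·0.00624775] ≈ 0.035650.
z = (p̂₁ − p̂₂)/SE = (0.30421 − 0.22685)/0.035650 = 0.07736/0.035650 = 2.170.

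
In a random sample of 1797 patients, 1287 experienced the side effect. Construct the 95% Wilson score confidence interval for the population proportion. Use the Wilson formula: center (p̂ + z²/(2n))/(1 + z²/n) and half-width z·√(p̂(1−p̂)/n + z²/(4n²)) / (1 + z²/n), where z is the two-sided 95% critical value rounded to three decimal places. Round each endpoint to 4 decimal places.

(0.6949, 0.7366)

Here p̂ = 1287/1797 = 0.71619 and z = 1.960 (z² = 3.841600).
1 + z²/n = 1.002138.
Adjusted center: (0.71619 + z²/(2n))/1.002138 = 0.71573.
Radicand: p̂(1−p̂)/n + z²/(4n²) = 0.000113111 + 0.000000297 = 0.000113408.
Half-width = z·√(radicand)/denom = 1.960·0.010649/1.002138 = 0.02083.
CI: 0.71573 ± 0.02083 = (0.6949, 0.7366).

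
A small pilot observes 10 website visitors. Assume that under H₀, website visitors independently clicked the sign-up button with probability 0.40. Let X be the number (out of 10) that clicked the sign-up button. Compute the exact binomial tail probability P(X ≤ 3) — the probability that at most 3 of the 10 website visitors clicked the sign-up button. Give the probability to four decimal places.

P = 0.3823

X ~ Binomial(n=10, p=0.40).
P(X ≤ 3) = C(10,0)·0.40^0·0.60^10 + C(10,1)·0.40^1·0.60^9 + C(10,2)·0.40^2·0.60^8 + C(10,3)·0.40^3·0.60^7.
= 0.006047 + 0.040311 + 0.120932 + 0.214991 = 0.3823.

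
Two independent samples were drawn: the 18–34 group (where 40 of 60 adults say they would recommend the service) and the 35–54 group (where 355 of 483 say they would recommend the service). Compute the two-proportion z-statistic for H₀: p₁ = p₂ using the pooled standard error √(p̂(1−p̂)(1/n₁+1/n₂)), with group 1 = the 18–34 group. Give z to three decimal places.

z = -1.121

Sample proportions: p̂₁ = 40/60 = 0.66667 and p̂₂ = 355/483 = 0.73499.
Pooling: p̂ = 395/543 = 0.72744.
Pooled SE = √[0.1982710·0.01873706] ≈ 0.060951.
z = (p̂₁ − p̂₂)/SE = (0.66667 − 0.73499)/0.060951 = -0.06832/0.060951 = -1.121.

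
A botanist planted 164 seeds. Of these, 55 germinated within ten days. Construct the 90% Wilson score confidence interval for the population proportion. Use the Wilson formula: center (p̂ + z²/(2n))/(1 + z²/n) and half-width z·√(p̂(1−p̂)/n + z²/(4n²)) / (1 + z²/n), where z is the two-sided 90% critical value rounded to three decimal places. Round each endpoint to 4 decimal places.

Here p̂ = 55/164 = 0.33537 and z = 1.645 (z² = 2.706025).
1 + z²/n = 1.016500.
Center = (0.33537 + 0.008250)/1.016500 = 0.33804.
Radicand: p̂(1−p̂)/n + z²/(4n²) = 0.001359119 + 0.000025153 = 0.001384272.
Half-width = z·√(radicand)/denom = 1.645·0.037206/1.016500 = 0.06021.
So the interval runs from 0.2778 to 0.3982.

(0.2778, 0.3982)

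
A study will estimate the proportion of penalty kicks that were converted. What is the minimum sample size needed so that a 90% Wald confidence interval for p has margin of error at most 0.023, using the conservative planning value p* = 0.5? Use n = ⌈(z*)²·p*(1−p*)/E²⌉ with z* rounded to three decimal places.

z* = 1.645 at the 90% level.
p*(1−p*) = 0.50·0.50 = 0.2500.
(z*)²·p*(1−p*)/E² = 2.706025·0.2500/0.000529 = 1278.840.
Rounding up, n = 1279.

n = 1279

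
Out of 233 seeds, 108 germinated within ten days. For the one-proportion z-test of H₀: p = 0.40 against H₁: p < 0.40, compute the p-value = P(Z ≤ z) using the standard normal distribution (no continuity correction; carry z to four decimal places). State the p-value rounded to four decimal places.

p-value = 0.9761

p̂ = 108/233 = 0.46352.
Null standard error: √(0.40·0.60/233) = √0.001030043 = 0.032094.
Test statistic (full precision, shown to 4 dp): z = (108/233 − 0.40)/SE₀ ≈ 1.9791.
p-value = P(Z ≤ z) with z = 1.9791 → 0.9761.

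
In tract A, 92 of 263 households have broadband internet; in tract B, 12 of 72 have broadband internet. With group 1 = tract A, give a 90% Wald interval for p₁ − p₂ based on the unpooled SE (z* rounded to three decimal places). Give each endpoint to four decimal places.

(0.0962, 0.2701)

p̂₁ = 92/263 = 0.34981, p̂₂ = 12/72 = 0.16667; p̂₁ − p̂₂ = 0.18314.
Unpooled SE = √(p̂₁(1−p̂₁)/n₁ + p̂₂(1−p̂₂)/n₂) = √(0.000864802 + 0.001929012) = 0.052857.
The 90% critical value is z* = 1.645. Margin of error = 0.08695.
CI: 0.18314 ± 0.08695 = (0.0962, 0.2701).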